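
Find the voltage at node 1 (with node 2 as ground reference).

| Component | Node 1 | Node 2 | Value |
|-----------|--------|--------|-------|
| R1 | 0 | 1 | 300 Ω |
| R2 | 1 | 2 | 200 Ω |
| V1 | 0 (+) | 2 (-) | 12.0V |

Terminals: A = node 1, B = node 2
Nodal analysis, taking node 2 as the 0 V reference.
Source V1 fixes V_0 = 12 V.
KCL at each unknown node (sum of currents leaving = 0; resistances in Ω):
  Node 1: (V_1 - 12)/300 + (V_1 - 0)/200 = 0
Collecting terms: 0.008333 × V_1 = 0.04  =>  V_1 = 4.8 V
The requested potential is V_1 = 4.8 V.

Final answer: V_1 = 4.8 V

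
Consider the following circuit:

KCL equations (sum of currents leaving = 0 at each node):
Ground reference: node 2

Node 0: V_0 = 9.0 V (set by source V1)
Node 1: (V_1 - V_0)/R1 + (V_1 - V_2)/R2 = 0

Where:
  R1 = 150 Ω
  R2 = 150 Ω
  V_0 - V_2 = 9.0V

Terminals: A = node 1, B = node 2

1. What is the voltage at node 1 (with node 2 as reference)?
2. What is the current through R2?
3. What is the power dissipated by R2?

Nodal analysis, taking node 2 as the 0 V reference.
Source V1 fixes V_0 = 9 V.
KCL at each unknown node (sum of currents leaving = 0; resistances in Ω):
  Node 1: (V_1 - 9)/150 + (V_1 - 0)/150 = 0
Collecting terms: 0.01333 × V_1 = 0.06  =>  V_1 = 4.5 V
Part 1:
  Read off the nodal solution: V_1 = 4.5 V
Part 2:
  I_R2 = (V_1 - V_2)/R2 = (4.5 - 0)/150 = 0.03 A
  Magnitude: I_R2 = 0.03 A
Part 3:
  I_R2 = (V_1 - V_2)/R2 = (4.5 - 0)/150 = 0.03 A
  P_R2 = I_R2² × R2 = (0.03)² × 150 = 0.135 W

Final answers:
1. V_1 = 4.5 V
2. I_R2 = 0.03 A
3. P_R2 = 0.135 W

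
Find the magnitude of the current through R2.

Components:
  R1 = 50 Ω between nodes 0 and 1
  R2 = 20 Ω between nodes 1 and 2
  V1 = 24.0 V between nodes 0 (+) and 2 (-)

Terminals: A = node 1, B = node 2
Nodal analysis, taking node 2 as the 0 V reference.
Source V1 fixes V_0 = 24 V.
KCL at each unknown node (sum of currents leaving = 0; resistances in Ω):
  Node 1: (V_1 - 24)/50 + (V_1 - 0)/20 = 0
Collecting terms: 0.07 × V_1 = 0.48  =>  V_1 = 6.857 V
I_R2 = (V_1 - V_2)/R2 = (6.857 - 0)/20 = 0.3429 A
|I_R2| = 0.3429 A

Final answer: |I_R2| = 0.3429 A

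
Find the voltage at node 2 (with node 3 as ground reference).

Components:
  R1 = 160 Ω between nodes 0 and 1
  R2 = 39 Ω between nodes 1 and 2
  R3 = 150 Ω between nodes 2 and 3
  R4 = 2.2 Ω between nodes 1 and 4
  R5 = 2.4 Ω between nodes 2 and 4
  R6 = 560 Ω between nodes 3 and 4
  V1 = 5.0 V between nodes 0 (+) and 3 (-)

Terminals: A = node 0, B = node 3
Nodal analysis, taking node 3 as the 0 V reference.
Source V1 fixes V_0 = 5 V.
KCL at each unknown node (sum of currents leaving = 0; resistances in Ω):
  Node 1: (V_1 - 5)/160 + (V_1 - V_2)/39 + (V_1 - V_4)/2.2 = 0
  Node 2: (V_2 - V_1)/39 + (V_2 - 0)/150 + (V_2 - V_4)/2.4 = 0
  Node 4: (V_4 - V_1)/2.2 + (V_4 - V_2)/2.4 + (V_4 - 0)/560 = 0
Collecting terms (coefficients in siemens):
  0.4864·V_1 - 0.02564·V_2 - 0.4545·V_4 = 0.03125
  0.449·V_2 - 0.02564·V_1 - 0.4167·V_4 = 0
  0.873·V_4 - 0.4545·V_1 - 0.4167·V_2 = 0
Solving these 3 simultaneous equations (Gaussian elimination) gives:
  V_1 = 2.159 V, V_2 = 2.094 V, V_4 = 2.124 V
The requested potential is V_2 = 2.094 V.

Final answer: V_2 = 2.094 V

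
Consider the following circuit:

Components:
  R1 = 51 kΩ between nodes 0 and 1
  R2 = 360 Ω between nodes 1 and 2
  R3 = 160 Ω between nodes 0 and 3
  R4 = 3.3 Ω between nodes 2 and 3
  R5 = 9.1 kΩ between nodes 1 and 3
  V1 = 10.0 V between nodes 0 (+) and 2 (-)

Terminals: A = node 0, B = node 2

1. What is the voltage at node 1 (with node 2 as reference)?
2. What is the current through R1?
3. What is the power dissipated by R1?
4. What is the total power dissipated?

Nodal analysis, taking node 2 as the 0 V reference.
Source V1 fixes V_0 = 10 V.
KCL at each unknown node (sum of currents leaving = 0; resistances in Ω):
  Node 1: (V_1 - 10)/51000 + (V_1 - 0)/360 + (V_1 - V_3)/9100 = 0
  Node 3: (V_3 - 10)/160 + (V_3 - 0)/3.3 + (V_3 - V_1)/9100 = 0
Collecting terms (coefficients in siemens):
  0.002907·V_1 - 0.0001099·V_3 = 0.0001961
  0.3094·V_3 - 0.0001099·V_1 = 0.0625
Determinant D = (0.002907)(0.3094) - (-0.0001099)(-0.0001099) = 0.0008995
V_1 = [(0.0001961)(0.3094) - (-0.0001099)(0.0625)]/D = 0.07508 V
V_3 = [(0.002907)(0.0625) - (0.0001961)(-0.0001099)]/D = 0.202 V
Part 1:
  Read off the nodal solution: V_1 = 0.07508 V
Part 2:
  I_R1 = (V_0 - V_1)/R1 = (10 - 0.07508)/51000 = 0.0001946 A
  Magnitude: I_R1 = 0.0001946 A
Part 3:
  I_R1 = (V_0 - V_1)/R1 = (10 - 0.07508)/51000 = 0.0001946 A
  P_R1 = I_R1² × R1 = (0.0001946)² × 51000 = 0.001931 W
Part 4:
  Power in each resistor, P = (ΔV)²/R:
    P_R1 = (10 - 0.07508)²/51000 = 0.001931 W
    P_R2 = (0.07508 - 0)²/360 = 0.00001566 W
    P_R3 = (10 - 0.202)²/160 = 0.6 W
    P_R4 = (0 - 0.202)²/3.3 = 0.01237 W
    P_R5 = (0.07508 - 0.202)²/9100 = 0.000001771 W
  P_total = P_R1 + P_R2 + P_R3 + P_R4 + P_R5 = 0.6143 W

Final answers:
1. V_1 = 0.07508 V
2. I_R1 = 0.0001946 A
3. P_R1 = 0.001931 W
4. P_total = 0.6143 W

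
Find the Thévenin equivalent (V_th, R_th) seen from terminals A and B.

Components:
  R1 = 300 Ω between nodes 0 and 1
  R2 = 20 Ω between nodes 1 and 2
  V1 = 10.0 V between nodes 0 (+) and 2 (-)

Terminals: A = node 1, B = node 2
Step 1 — V_th is the open-circuit voltage V_A - V_B (nothing connected across the terminals).
Nodal analysis, taking node 2 as the 0 V reference.
Source V1 fixes V_0 = 10 V.
KCL at each unknown node (sum of currents leaving = 0; resistances in Ω):
  Node 1: (V_1 - 10)/300 + (V_1 - 0)/20 = 0
Collecting terms: 0.05333 × V_1 = 0.03333  =>  V_1 = 0.625 V
V_th = V_1 - V_2 = 0.625 - 0 = 0.625 V
Step 2 — R_th: zero the source — replace V1 by a short circuit (node 2 merges into node 0) — and find the resistance seen between A (node 1) and B (node 0).
Reduce the network between node 1 (A) and node 0 (B) by series/parallel combination:
  Rp1 = R1 ‖ R2 (parallel, both between nodes 0 and 1) = 1/(1/300 + 1/20) = 18.75 Ω
R_th = 18.75 Ω

Final answer: V_th = 0.625 V, R_th = 18.75 Ω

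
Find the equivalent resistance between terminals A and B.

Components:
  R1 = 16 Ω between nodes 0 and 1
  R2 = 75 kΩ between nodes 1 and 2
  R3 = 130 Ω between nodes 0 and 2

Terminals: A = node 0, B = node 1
Reduce the network between node 0 (A) and node 1 (B) by series/parallel combination:
  Rs1 = R3 + R2 (series, joined only at node 2) = 130 + 75000 = 75130 Ω
  Rp1 = R1 ‖ Rs1 (parallel, both between nodes 0 and 1) = 1/(1/16 + 1/75130) = 16 Ω
R_eq = 16 Ω

Final answer: 16 Ω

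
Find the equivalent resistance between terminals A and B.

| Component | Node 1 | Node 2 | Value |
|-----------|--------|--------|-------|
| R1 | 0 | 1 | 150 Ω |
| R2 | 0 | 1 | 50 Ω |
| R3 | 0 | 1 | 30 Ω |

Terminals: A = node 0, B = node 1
Reduce the network between node 0 (A) and node 1 (B) by series/parallel combination:
  Rp1 = R1 ‖ R2 ‖ R3 (parallel, all between nodes 0 and 1) = 1/(1/150 + 1/50 + 1/30) = 16.67 Ω
R_eq = 16.67 Ω

Final answer: 16.67 Ω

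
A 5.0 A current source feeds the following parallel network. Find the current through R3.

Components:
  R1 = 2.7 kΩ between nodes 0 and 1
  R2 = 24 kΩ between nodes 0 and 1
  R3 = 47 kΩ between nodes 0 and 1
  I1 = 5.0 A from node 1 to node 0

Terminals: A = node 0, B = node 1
All resistors sit directly between nodes 0 and 1, so they are in parallel and share one voltage V; the full source current 5 A splits among them.
1/R_par = 1/2700 + 1/24000 + 1/47000 = 0.0004333 S  =>  R_par = 2308 Ω
V = I × R_par = 5 × 2308 = 11540 V
I_R3 = V/R3 = 11540/47000 = 0.2455 A

Final answer: 0.2455 A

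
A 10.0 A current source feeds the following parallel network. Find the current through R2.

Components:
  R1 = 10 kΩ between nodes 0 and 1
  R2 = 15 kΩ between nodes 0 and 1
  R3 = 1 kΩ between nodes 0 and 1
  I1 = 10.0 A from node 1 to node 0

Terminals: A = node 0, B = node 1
All resistors sit directly between nodes 0 and 1, so they are in parallel and share one voltage V; the full source current 10 A splits among them.
1/R_par = 1/10000 + 1/15000 + 1/1000 = 0.001167 S  =>  R_par = 857.1 Ω
V = I × R_par = 10 × 857.1 = 8571 V
I_R2 = V/R2 = 8571/15000 = 0.5714 A

Final answer: 0.5714 A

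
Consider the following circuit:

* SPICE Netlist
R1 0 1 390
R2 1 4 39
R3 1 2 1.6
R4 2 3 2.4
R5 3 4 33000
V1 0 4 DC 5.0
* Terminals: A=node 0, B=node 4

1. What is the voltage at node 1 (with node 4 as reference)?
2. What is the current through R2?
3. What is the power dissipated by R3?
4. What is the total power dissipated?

Nodal analysis, taking node 4 as the 0 V reference.
Source V1 fixes V_0 = 5 V.
KCL at each unknown node (sum of currents leaving = 0; resistances in Ω):
  Node 1: (V_1 - 5)/390 + (V_1 - 0)/39 + (V_1 - V_2)/1.6 = 0
  Node 2: (V_2 - V_1)/1.6 + (V_2 - V_3)/2.4 = 0
  Node 3: (V_3 - V_2)/2.4 + (V_3 - 0)/33000 = 0
Collecting terms (coefficients in siemens):
  0.6532·V_1 - 0.625·V_2 = 0.01282
  1.042·V_2 - 0.625·V_1 - 0.4167·V_3 = 0
  0.4167·V_3 - 0.4167·V_2 = 0
Solving these 3 simultaneous equations (Gaussian elimination) gives:
  V_1 = 0.4541 V, V_2 = 0.454 V, V_3 = 0.454 V
Part 1:
  Read off the nodal solution: V_1 = 0.4541 V
Part 2:
  I_R2 = (V_1 - V_4)/R2 = (0.4541 - 0)/39 = 0.01164 A
  Magnitude: I_R2 = 0.01164 A
Part 3:
  I_R3 = (V_1 - V_2)/R3 = (0.4541 - 0.454)/1.6 = 0.00001376 A
  P_R3 = I_R3² × R3 = (0.00001376)² × 1.6 = 0.0000000003028 W
Part 4:
  Power in each resistor, P = (ΔV)²/R:
    P_R1 = (5 - 0.4541)²/390 = 0.05299 W
    P_R2 = (0.4541 - 0)²/39 = 0.005286 W
    P_R3 = (0.4541 - 0.454)²/1.6 = 0.0000000003028 W
    P_R4 = (0.454 - 0.454)²/2.4 = 0.0000000004543 W
    P_R5 = (0.454 - 0)²/33000 = 0.000006246 W
  P_total = P_R1 + P_R2 + P_R3 + P_R4 + P_R5 = 0.05828 W

Final answers:
1. V_1 = 0.4541 V
2. I_R2 = 0.01164 A
3. P_R3 = 3.028e-10 W
4. P_total = 0.05828 W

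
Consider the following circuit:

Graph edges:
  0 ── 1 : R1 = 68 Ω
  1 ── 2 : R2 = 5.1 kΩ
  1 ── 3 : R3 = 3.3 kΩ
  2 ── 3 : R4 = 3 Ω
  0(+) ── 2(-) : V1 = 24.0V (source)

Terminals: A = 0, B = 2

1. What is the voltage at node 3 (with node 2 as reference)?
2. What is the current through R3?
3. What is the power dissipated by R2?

Nodal analysis, taking node 2 as the 0 V reference.
Source V1 fixes V_0 = 24 V.
KCL at each unknown node (sum of currents leaving = 0; resistances in Ω):
  Node 1: (V_1 - 24)/68 + (V_1 - 0)/5100 + (V_1 - V_3)/3300 = 0
  Node 3: (V_3 - V_1)/3300 + (V_3 - 0)/3 = 0
Collecting terms (coefficients in siemens):
  0.0152·V_1 - 0.000303·V_3 = 0.3529
  0.3336·V_3 - 0.000303·V_1 = 0
Determinant D = (0.0152)(0.3336) - (-0.000303)(-0.000303) = 0.005073
V_1 = [(0.3529)(0.3336) - (-0.000303)(0)]/D = 23.21 V
V_3 = [(0.0152)(0) - (0.3529)(-0.000303)]/D = 0.02108 V
Part 1:
  Read off the nodal solution: V_3 = 0.02108 V
Part 2:
  I_R3 = (V_1 - V_3)/R3 = (23.21 - 0.02108)/3300 = 0.007028 A
  Magnitude: I_R3 = 0.007028 A
Part 3:
  I_R2 = (V_1 - V_2)/R2 = (23.21 - 0)/5100 = 0.004551 A
  P_R2 = I_R2² × R2 = (0.004551)² × 5100 = 0.1057 W

Final answers:
1. V_3 = 0.02108 V
2. I_R3 = 0.007028 A
3. P_R2 = 0.1057 W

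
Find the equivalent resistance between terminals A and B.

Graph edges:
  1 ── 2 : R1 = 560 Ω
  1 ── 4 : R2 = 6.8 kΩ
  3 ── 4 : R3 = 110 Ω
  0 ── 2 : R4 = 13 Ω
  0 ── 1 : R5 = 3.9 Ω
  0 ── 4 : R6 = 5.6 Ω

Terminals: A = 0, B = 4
Reduce the network between node 0 (A) and node 4 (B) by series/parallel combination:
  Rs1 = R4 + R1 (series, joined only at node 2) = 13 + 560 = 573 Ω
  Rp1 = R5 ‖ Rs1 (parallel, both between nodes 0 and 1) = 1/(1/3.9 + 1/573) = 3.874 Ω
  Rs2 = R2 + Rp1 (series, joined only at node 1) = 6800 + 3.874 = 6804 Ω
  Rp2 = R6 ‖ Rs2 (parallel, both between nodes 0 and 4) = 1/(1/5.6 + 1/6804) = 5.595 Ω
  R3 touches the rest of the network only at node 4 (its other end, node 3, goes nowhere), so no current can flow through it — remove it.
R_eq = 5.595 Ω

Final answer: 5.595 Ω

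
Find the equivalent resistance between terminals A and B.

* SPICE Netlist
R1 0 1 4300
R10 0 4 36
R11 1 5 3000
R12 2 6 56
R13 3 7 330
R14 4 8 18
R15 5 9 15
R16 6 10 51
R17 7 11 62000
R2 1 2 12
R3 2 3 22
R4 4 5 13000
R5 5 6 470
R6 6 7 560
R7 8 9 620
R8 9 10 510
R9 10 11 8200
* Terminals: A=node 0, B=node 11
The network is not a plain series/parallel combination. Inject a 1 A test current into terminal A (node 0) and return it from terminal B (node 11); then R_eq = V_A / (1 A).
Nodal analysis, taking node 11 as the 0 V reference.
Current source I_test pushes 1 A into node 0 and draws it out of node 11.
KCL at each unknown node (sum of currents leaving = 0; resistances in Ω):
  Node 0: (V_0 - V_1)/4300 + (V_0 - V_4)/36 - 1 = 0
  Node 1: (V_1 - V_0)/4300 + (V_1 - V_2)/12 + (V_1 - V_5)/3000 = 0
  Node 2: (V_2 - V_1)/12 + (V_2 - V_3)/22 + (V_2 - V_6)/56 = 0
  Node 3: (V_3 - V_2)/22 + (V_3 - V_7)/330 = 0
  Node 4: (V_4 - V_0)/36 + (V_4 - V_5)/13000 + (V_4 - V_8)/18 = 0
  Node 5: (V_5 - V_1)/3000 + (V_5 - V_4)/13000 + (V_5 - V_6)/470 + (V_5 - V_9)/15 = 0
  Node 6: (V_6 - V_2)/56 + (V_6 - V_5)/470 + (V_6 - V_7)/560 + (V_6 - V_10)/51 = 0
  Node 7: (V_7 - V_3)/330 + (V_7 - V_6)/560 + (V_7 - 0)/62000 = 0
  Node 8: (V_8 - V_4)/18 + (V_8 - V_9)/620 = 0
  Node 9: (V_9 - V_5)/15 + (V_9 - V_8)/620 + (V_9 - V_10)/510 = 0
  Node 10: (V_10 - V_6)/51 + (V_10 - V_9)/510 + (V_10 - 0)/8200 = 0
Collecting terms (coefficients in siemens):
  0.02801·V_0 - 0.0002326·V_1 - 0.02778·V_4 = 1
  0.0839·V_1 - 0.0002326·V_0 - 0.08333·V_2 - 0.0003333·V_5 = 0
  0.1466·V_2 - 0.08333·V_1 - 0.04545·V_3 - 0.01786·V_6 = 0
  0.04848·V_3 - 0.04545·V_2 - 0.00303·V_7 = 0
  0.08341·V_4 - 0.02778·V_0 - 0.00007692·V_5 - 0.05556·V_8 = 0
  0.0692·V_5 - 0.0003333·V_1 - 0.00007692·V_4 - 0.002128·V_6 - 0.06667·V_9 = 0
  0.04138·V_6 - 0.01786·V_2 - 0.002128·V_5 - 0.001786·V_7 - 0.01961·V_10 = 0
  0.004832·V_7 - 0.00303·V_3 - 0.001786·V_6 = 0
  0.05717·V_8 - 0.05556·V_4 - 0.001613·V_9 = 0
  0.07024·V_9 - 0.06667·V_5 - 0.001613·V_8 - 0.001961·V_10 = 0
  0.02169·V_10 - 0.01961·V_6 - 0.001961·V_9 = 0
Solving these 11 simultaneous equations (Gaussian elimination) gives:
  V_0 = 7986 V, V_1 = 7277 V, V_2 = 7274 V, V_3 = 7272 V
  V_4 = 7956 V, V_5 = 7442 V, V_6 = 7266 V, V_7 = 7246 V
  V_8 = 7941 V, V_9 = 7448 V, V_10 = 7242 V
R_eq = V_0 / 1 A = 7986 Ω = 7.986 kΩ

Final answer: 7.986 kΩ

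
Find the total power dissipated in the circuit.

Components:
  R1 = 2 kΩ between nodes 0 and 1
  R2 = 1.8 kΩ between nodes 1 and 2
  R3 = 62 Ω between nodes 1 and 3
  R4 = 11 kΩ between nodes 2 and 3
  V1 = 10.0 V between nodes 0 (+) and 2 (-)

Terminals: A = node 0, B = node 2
Nodal analysis, taking node 2 as the 0 V reference.
Source V1 fixes V_0 = 10 V.
KCL at each unknown node (sum of currents leaving = 0; resistances in Ω):
  Node 1: (V_1 - 10)/2000 + (V_1 - 0)/1800 + (V_1 - V_3)/62 = 0
  Node 3: (V_3 - V_1)/62 + (V_3 - 0)/11000 = 0
Collecting terms (coefficients in siemens):
  0.01718·V_1 - 0.01613·V_3 = 0.005
  0.01622·V_3 - 0.01613·V_1 = 0
Determinant D = (0.01718)(0.01622) - (-0.01613)(-0.01613) = 0.00001859
V_1 = [(0.005)(0.01622) - (-0.01613)(0)]/D = 4.363 V
V_3 = [(0.01718)(0) - (0.005)(-0.01613)]/D = 4.339 V
Power in each resistor, P = (ΔV)²/R:
  P_R1 = (10 - 4.363)²/2000 = 0.01589 W
  P_R2 = (4.363 - 0)²/1800 = 0.01058 W
  P_R3 = (4.363 - 4.339)²/62 = 0.000009646 W
  P_R4 = (0 - 4.339)²/11000 = 0.001711 W
P_total = P_R1 + P_R2 + P_R3 + P_R4 = 0.02818 W

Final answer: 0.02818 W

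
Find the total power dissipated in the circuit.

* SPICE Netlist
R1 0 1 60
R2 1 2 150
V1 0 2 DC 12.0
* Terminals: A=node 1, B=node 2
Nodal analysis, taking node 2 as the 0 V reference.
Source V1 fixes V_0 = 12 V.
KCL at each unknown node (sum of currents leaving = 0; resistances in Ω):
  Node 1: (V_1 - 12)/60 + (V_1 - 0)/150 = 0
Collecting terms: 0.02333 × V_1 = 0.2  =>  V_1 = 8.571 V
Power in each resistor, P = (ΔV)²/R:
  P_R1 = (12 - 8.571)²/60 = 0.1959 W
  P_R2 = (8.571 - 0)²/150 = 0.4898 W
P_total = P_R1 + P_R2 = 0.6857 W

Final answer: 0.6857 W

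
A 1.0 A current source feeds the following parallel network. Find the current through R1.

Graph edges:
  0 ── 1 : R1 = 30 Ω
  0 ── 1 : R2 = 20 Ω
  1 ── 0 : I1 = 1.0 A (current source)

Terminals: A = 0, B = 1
All resistors sit directly between nodes 0 and 1, so they are in parallel and share one voltage V; the full source current 1 A splits among them.
1/R_par = 1/30 + 1/20 = 0.08333 S  =>  R_par = 12 Ω
V = I × R_par = 1 × 12 = 12 V
I_R1 = V/R1 = 12/30 = 0.4 A

Final answer: 0.4 A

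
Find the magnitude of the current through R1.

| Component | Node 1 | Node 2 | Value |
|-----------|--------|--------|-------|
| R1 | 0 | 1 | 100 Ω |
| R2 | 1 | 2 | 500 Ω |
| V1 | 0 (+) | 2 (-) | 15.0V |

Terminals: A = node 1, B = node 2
Nodal analysis, taking node 2 as the 0 V reference.
Source V1 fixes V_0 = 15 V.
KCL at each unknown node (sum of currents leaving = 0; resistances in Ω):
  Node 1: (V_1 - 15)/100 + (V_1 - 0)/500 = 0
Collecting terms: 0.012 × V_1 = 0.15  =>  V_1 = 12.5 V
I_R1 = (V_0 - V_1)/R1 = (15 - 12.5)/100 = 0.025 A
|I_R1| = 0.025 A

Final answer: |I_R1| = 0.025 A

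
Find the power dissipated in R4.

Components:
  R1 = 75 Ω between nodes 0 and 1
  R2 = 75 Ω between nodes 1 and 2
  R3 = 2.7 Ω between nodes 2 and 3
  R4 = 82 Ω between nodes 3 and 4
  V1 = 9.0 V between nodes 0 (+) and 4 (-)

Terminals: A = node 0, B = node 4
Nodal analysis, taking node 4 as the 0 V reference.
Source V1 fixes V_0 = 9 V.
KCL at each unknown node (sum of currents leaving = 0; resistances in Ω):
  Node 1: (V_1 - 9)/75 + (V_1 - V_2)/75 = 0
  Node 2: (V_2 - V_1)/75 + (V_2 - V_3)/2.7 = 0
  Node 3: (V_3 - V_2)/2.7 + (V_3 - 0)/82 = 0
Collecting terms (coefficients in siemens):
  0.02667·V_1 - 0.01333·V_2 = 0.12
  0.3837·V_2 - 0.01333·V_1 - 0.3704·V_3 = 0
  0.3826·V_3 - 0.3704·V_2 = 0
Solving these 3 simultaneous equations (Gaussian elimination) gives:
  V_1 = 6.124 V, V_2 = 3.248 V, V_3 = 3.144 V
I_R4 = (V_3 - V_4)/R4 = (3.144 - 0)/82 = 0.03835 A
P_R4 = I_R4² × R4 = (0.03835)² × 82 = 0.1206 W

Final answer: 0.1206 W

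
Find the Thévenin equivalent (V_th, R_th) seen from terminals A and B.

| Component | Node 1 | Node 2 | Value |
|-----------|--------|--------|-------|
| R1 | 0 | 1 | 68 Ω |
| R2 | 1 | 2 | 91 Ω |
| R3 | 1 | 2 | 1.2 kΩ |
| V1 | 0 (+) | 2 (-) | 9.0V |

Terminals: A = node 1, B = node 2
Step 1 — V_th is the open-circuit voltage V_A - V_B (nothing connected across the terminals).
Nodal analysis, taking node 2 as the 0 V reference.
Source V1 fixes V_0 = 9 V.
KCL at each unknown node (sum of currents leaving = 0; resistances in Ω):
  Node 1: (V_1 - 9)/68 + (V_1 - 0)/91 + (V_1 - 0)/1200 = 0
Collecting terms: 0.02653 × V_1 = 0.1324  =>  V_1 = 4.989 V
V_th = V_1 - V_2 = 4.989 - 0 = 4.989 V
Step 2 — R_th: zero the source — replace V1 by a short circuit (node 2 merges into node 0) — and find the resistance seen between A (node 1) and B (node 0).
Reduce the network between node 1 (A) and node 0 (B) by series/parallel combination:
  Rp1 = R1 ‖ R2 ‖ R3 (parallel, all between nodes 0 and 1) = 1/(1/68 + 1/91 + 1/1200) = 37.7 Ω
R_th = 37.7 Ω

Final answer: V_th = 4.989 V, R_th = 37.7 Ω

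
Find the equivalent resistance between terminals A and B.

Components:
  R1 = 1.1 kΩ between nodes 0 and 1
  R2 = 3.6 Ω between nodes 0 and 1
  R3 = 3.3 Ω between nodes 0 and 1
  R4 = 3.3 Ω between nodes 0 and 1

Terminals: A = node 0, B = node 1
Reduce the network between node 0 (A) and node 1 (B) by series/parallel combination:
  Rp1 = R1 ‖ R2 ‖ R3 ‖ R4 (parallel, all between nodes 0 and 1) = 1/(1/1100 + 1/3.6 + 1/3.3 + 1/3.3) = 1.13 Ω
R_eq = 1.13 Ω

Final answer: 1.13 Ω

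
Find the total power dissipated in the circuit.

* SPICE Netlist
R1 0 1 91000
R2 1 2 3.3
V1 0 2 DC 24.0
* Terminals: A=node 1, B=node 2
Nodal analysis, taking node 2 as the 0 V reference.
Source V1 fixes V_0 = 24 V.
KCL at each unknown node (sum of currents leaving = 0; resistances in Ω):
  Node 1: (V_1 - 24)/91000 + (V_1 - 0)/3.3 = 0
Collecting terms: 0.303 × V_1 = 0.0002637  =>  V_1 = 0.0008703 V
Power in each resistor, P = (ΔV)²/R:
  P_R1 = (24 - 0.0008703)²/91000 = 0.006329 W
  P_R2 = (0.0008703 - 0)²/3.3 = 0.0000002295 W
P_total = P_R1 + P_R2 = 0.006329 W

Final answer: 0.006329 W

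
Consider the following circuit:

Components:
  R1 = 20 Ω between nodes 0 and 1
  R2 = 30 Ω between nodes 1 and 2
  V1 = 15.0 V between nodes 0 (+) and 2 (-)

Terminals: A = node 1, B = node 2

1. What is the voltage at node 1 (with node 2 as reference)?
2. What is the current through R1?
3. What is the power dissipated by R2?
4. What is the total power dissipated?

Nodal analysis, taking node 2 as the 0 V reference.
Source V1 fixes V_0 = 15 V.
KCL at each unknown node (sum of currents leaving = 0; resistances in Ω):
  Node 1: (V_1 - 15)/20 + (V_1 - 0)/30 = 0
Collecting terms: 0.08333 × V_1 = 0.75  =>  V_1 = 9 V
Part 1:
  Read off the nodal solution: V_1 = 9 V
Part 2:
  I_R1 = (V_0 - V_1)/R1 = (15 - 9)/20 = 0.3 A
  Magnitude: I_R1 = 0.3 A
Part 3:
  I_R2 = (V_1 - V_2)/R2 = (9 - 0)/30 = 0.3 A
  P_R2 = I_R2² × R2 = (0.3)² × 30 = 2.7 W
Part 4:
  Power in each resistor, P = (ΔV)²/R:
    P_R1 = (15 - 9)²/20 = 1.8 W
    P_R2 = (9 - 0)²/30 = 2.7 W
  P_total = P_R1 + P_R2 = 4.5 W

Final answers:
1. V_1 = 9 V
2. I_R1 = 0.3 A
3. P_R2 = 2.7 W
4. P_total = 4.5 W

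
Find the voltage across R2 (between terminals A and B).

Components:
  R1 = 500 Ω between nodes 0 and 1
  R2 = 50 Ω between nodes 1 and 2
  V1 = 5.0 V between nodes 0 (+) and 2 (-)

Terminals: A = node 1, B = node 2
R1 and R2 are in series across V1 (node 0 → node 1 → node 2), and the output A–B is taken across R2, so this is a voltage divider.
Series current: I = V1/(R1 + R2) = 5/(500 + 50) = 5/550 = 0.009091 A
V_R2 = I × R2 = V1 × R2/(R1 + R2) = 5 × 50/550 = 0.4545 V

Final answer: 0.4545 V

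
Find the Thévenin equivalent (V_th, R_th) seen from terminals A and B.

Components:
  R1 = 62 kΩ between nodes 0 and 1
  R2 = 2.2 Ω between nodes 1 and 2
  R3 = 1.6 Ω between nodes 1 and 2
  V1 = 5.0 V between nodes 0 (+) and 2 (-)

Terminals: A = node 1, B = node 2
Step 1 — V_th is the open-circuit voltage V_A - V_B (nothing connected across the terminals).
Nodal analysis, taking node 2 as the 0 V reference.
Source V1 fixes V_0 = 5 V.
KCL at each unknown node (sum of currents leaving = 0; resistances in Ω):
  Node 1: (V_1 - 5)/62000 + (V_1 - 0)/2.2 + (V_1 - 0)/1.6 = 0
Collecting terms: 1.08 × V_1 = 0.00008065  =>  V_1 = 0.0000747 V
V_th = V_1 - V_2 = 0.0000747 - 0 = 0.0000747 V
Step 2 — R_th: zero the source — replace V1 by a short circuit (node 2 merges into node 0) — and find the resistance seen between A (node 1) and B (node 0).
Reduce the network between node 1 (A) and node 0 (B) by series/parallel combination:
  Rp1 = R1 ‖ R2 ‖ R3 (parallel, all between nodes 0 and 1) = 1/(1/62000 + 1/2.2 + 1/1.6) = 0.9263 Ω
R_th = 0.9263 Ω

Final answer: V_th = 7.47e-05 V, R_th = 0.9263 Ω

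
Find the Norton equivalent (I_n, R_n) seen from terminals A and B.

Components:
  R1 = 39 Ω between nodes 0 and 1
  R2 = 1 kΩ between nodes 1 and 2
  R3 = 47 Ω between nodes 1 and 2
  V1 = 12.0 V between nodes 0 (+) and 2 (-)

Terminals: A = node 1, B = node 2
Find the Thévenin equivalent first; then I_n = V_th/R_th and R_n = R_th.
Step 1 — V_th is the open-circuit voltage V_A - V_B (nothing connected across the terminals).
Nodal analysis, taking node 2 as the 0 V reference.
Source V1 fixes V_0 = 12 V.
KCL at each unknown node (sum of currents leaving = 0; resistances in Ω):
  Node 1: (V_1 - 12)/39 + (V_1 - 0)/1000 + (V_1 - 0)/47 = 0
Collecting terms: 0.04792 × V_1 = 0.3077  =>  V_1 = 6.421 V
V_th = V_1 - V_2 = 6.421 - 0 = 6.421 V
Step 2 — R_th: zero the source — replace V1 by a short circuit (node 2 merges into node 0) — and find the resistance seen between A (node 1) and B (node 0).
Reduce the network between node 1 (A) and node 0 (B) by series/parallel combination:
  Rp1 = R1 ‖ R2 ‖ R3 (parallel, all between nodes 0 and 1) = 1/(1/39 + 1/1000 + 1/47) = 20.87 Ω
R_th = 20.87 Ω
I_n = V_th/R_th = 6.421/20.87 = 0.3077 A, and R_n = R_th = 20.87 Ω

Final answer: I_n = 0.3077 A, R_n = 20.87 Ω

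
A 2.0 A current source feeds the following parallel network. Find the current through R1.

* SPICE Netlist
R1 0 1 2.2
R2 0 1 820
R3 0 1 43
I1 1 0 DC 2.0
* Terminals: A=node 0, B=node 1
All resistors sit directly between nodes 0 and 1, so they are in parallel and share one voltage V; the full source current 2 A splits among them.
1/R_par = 1/2.2 + 1/820 + 1/43 = 0.479 S  =>  R_par = 2.088 Ω
V = I × R_par = 2 × 2.088 = 4.175 V
I_R1 = V/R1 = 4.175/2.2 = 1.898 A

Final answer: 1.898 A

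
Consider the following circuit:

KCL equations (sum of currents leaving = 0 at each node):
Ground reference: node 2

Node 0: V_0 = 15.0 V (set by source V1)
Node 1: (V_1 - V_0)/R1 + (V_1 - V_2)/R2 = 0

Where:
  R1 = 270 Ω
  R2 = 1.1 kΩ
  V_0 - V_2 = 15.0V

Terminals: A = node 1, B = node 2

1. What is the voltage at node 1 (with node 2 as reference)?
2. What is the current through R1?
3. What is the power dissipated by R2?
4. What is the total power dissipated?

Nodal analysis, taking node 2 as the 0 V reference.
Source V1 fixes V_0 = 15 V.
KCL at each unknown node (sum of currents leaving = 0; resistances in Ω):
  Node 1: (V_1 - 15)/270 + (V_1 - 0)/1100 = 0
Collecting terms: 0.004613 × V_1 = 0.05556  =>  V_1 = 12.04 V
Part 1:
  Read off the nodal solution: V_1 = 12.04 V
Part 2:
  I_R1 = (V_0 - V_1)/R1 = (15 - 12.04)/270 = 0.01095 A
  Magnitude: I_R1 = 0.01095 A
Part 3:
  I_R2 = (V_1 - V_2)/R2 = (12.04 - 0)/1100 = 0.01095 A
  P_R2 = I_R2² × R2 = (0.01095)² × 1100 = 0.1319 W
Part 4:
  Power in each resistor, P = (ΔV)²/R:
    P_R1 = (15 - 12.04)²/270 = 0.03237 W
    P_R2 = (12.04 - 0)²/1100 = 0.1319 W
  P_total = P_R1 + P_R2 = 0.1642 W

Final answers:
1. V_1 = 12.04 V
2. I_R1 = 0.01095 A
3. P_R2 = 0.1319 W
4. P_total = 0.1642 W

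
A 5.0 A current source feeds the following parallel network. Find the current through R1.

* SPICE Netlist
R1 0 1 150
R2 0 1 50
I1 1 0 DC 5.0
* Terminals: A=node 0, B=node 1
All resistors sit directly between nodes 0 and 1, so they are in parallel and share one voltage V; the full source current 5 A splits among them.
1/R_par = 1/150 + 1/50 = 0.02667 S  =>  R_par = 37.5 Ω
V = I × R_par = 5 × 37.5 = 187.5 V
I_R1 = V/R1 = 187.5/150 = 1.25 A

Final answer: 1.25 A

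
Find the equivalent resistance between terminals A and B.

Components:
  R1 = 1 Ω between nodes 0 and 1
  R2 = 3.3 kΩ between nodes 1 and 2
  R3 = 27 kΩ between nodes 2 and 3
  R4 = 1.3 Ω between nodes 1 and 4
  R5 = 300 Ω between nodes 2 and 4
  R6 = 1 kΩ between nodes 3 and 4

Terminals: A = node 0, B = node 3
The network is not a plain series/parallel combination. Inject a 1 A test current into terminal A (node 0) and return it from terminal B (node 3); then R_eq = V_A / (1 A).
Nodal analysis, taking node 3 as the 0 V reference.
Current source I_test pushes 1 A into node 0 and draws it out of node 3.
KCL at each unknown node (sum of currents leaving = 0; resistances in Ω):
  Node 0: (V_0 - V_1)/1 - 1 = 0
  Node 1: (V_1 - V_0)/1 + (V_1 - V_2)/3300 + (V_1 - V_4)/1.3 = 0
  Node 2: (V_2 - V_1)/3300 + (V_2 - 0)/27000 + (V_2 - V_4)/300 = 0
  Node 4: (V_4 - V_1)/1.3 + (V_4 - V_2)/300 + (V_4 - 0)/1000 = 0
Collecting terms (coefficients in siemens):
  1·V_0 - 1·V_1 = 1
  1.77·V_1 - 1·V_0 - 0.000303·V_2 - 0.7692·V_4 = 0
  0.003673·V_2 - 0.000303·V_1 - 0.003333·V_4 = 0
  0.7736·V_4 - 0.7692·V_1 - 0.003333·V_2 = 0
Solving these 4 simultaneous equations (Gaussian elimination) gives:
  V_0 = 966.9 V, V_1 = 965.9 V, V_2 = 955 V, V_4 = 964.6 V
R_eq = V_0 / 1 A = 966.9 Ω

Final answer: 966.9 Ω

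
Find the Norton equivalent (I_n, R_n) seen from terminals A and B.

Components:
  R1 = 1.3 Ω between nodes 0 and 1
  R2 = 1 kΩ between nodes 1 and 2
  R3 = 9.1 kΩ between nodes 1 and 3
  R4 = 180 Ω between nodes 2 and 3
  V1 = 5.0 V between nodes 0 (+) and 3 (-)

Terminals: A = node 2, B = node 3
Find the Thévenin equivalent first; then I_n = V_th/R_th and R_n = R_th.
Step 1 — V_th is the open-circuit voltage V_A - V_B (nothing connected across the terminals).
Nodal analysis, taking node 3 as the 0 V reference.
Source V1 fixes V_0 = 5 V.
KCL at each unknown node (sum of currents leaving = 0; resistances in Ω):
  Node 1: (V_1 - 5)/1.3 + (V_1 - V_2)/1000 + (V_1 - 0)/9100 = 0
  Node 2: (V_2 - V_1)/1000 + (V_2 - 0)/180 = 0
Collecting terms (coefficients in siemens):
  0.7703·V_1 - 0.001·V_2 = 3.846
  0.006556·V_2 - 0.001·V_1 = 0
Determinant D = (0.7703)(0.006556) - (-0.001)(-0.001) = 0.005049
V_1 = [(3.846)(0.006556) - (-0.001)(0)]/D = 4.994 V
V_2 = [(0.7703)(0) - (3.846)(-0.001)]/D = 0.7618 V
V_th = V_2 - V_3 = 0.7618 - 0 = 0.7618 V
Step 2 — R_th: zero the source — replace V1 by a short circuit (node 3 merges into node 0) — and find the resistance seen between A (node 2) and B (node 0).
Reduce the network between node 2 (A) and node 0 (B) by series/parallel combination:
  Rp1 = R1 ‖ R3 (parallel, both between nodes 0 and 1) = 1/(1/1.3 + 1/9100) = 1.3 Ω
  Rs1 = R2 + Rp1 (series, joined only at node 1) = 1000 + 1.3 = 1001 Ω
  Rp2 = R4 ‖ Rs1 (parallel, both between nodes 0 and 2) = 1/(1/180 + 1/1001) = 152.6 Ω
R_th = 152.6 Ω
I_n = V_th/R_th = 0.7618/152.6 = 0.004993 A, and R_n = R_th = 152.6 Ω

Final answer: I_n = 0.004993 A, R_n = 152.6 Ω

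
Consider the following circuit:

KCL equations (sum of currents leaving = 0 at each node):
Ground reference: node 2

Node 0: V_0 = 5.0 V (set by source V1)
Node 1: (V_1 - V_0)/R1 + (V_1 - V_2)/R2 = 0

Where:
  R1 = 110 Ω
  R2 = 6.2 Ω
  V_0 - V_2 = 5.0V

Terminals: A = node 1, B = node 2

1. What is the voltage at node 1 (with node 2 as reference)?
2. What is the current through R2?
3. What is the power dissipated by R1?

Nodal analysis, taking node 2 as the 0 V reference.
Source V1 fixes V_0 = 5 V.
KCL at each unknown node (sum of currents leaving = 0; resistances in Ω):
  Node 1: (V_1 - 5)/110 + (V_1 - 0)/6.2 = 0
Collecting terms: 0.1704 × V_1 = 0.04545  =>  V_1 = 0.2668 V
Part 1:
  Read off the nodal solution: V_1 = 0.2668 V
Part 2:
  I_R2 = (V_1 - V_2)/R2 = (0.2668 - 0)/6.2 = 0.04303 A
  Magnitude: I_R2 = 0.04303 A
Part 3:
  I_R1 = (V_0 - V_1)/R1 = (5 - 0.2668)/110 = 0.04303 A
  P_R1 = I_R1² × R1 = (0.04303)² × 110 = 0.2037 W

Final answers:
1. V_1 = 0.2668 V
2. I_R2 = 0.04303 A
3. P_R1 = 0.2037 W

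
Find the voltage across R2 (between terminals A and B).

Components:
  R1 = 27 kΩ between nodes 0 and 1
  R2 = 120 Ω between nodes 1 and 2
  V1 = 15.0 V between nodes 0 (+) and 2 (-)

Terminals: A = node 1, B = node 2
R1 and R2 are in series across V1 (node 0 → node 1 → node 2), and the output A–B is taken across R2, so this is a voltage divider.
Series current: I = V1/(R1 + R2) = 15/(27000 + 120) = 15/27120 = 0.0005531 A
V_R2 = I × R2 = V1 × R2/(R1 + R2) = 15 × 120/27120 = 0.06637 V

Final answer: 0.06637 V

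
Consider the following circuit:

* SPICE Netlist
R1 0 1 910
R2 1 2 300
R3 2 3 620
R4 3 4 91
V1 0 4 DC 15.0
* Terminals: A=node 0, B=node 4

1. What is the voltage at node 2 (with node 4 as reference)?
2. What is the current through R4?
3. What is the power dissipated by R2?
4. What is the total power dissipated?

Nodal analysis, taking node 4 as the 0 V reference.
Source V1 fixes V_0 = 15 V.
KCL at each unknown node (sum of currents leaving = 0; resistances in Ω):
  Node 1: (V_1 - 15)/910 + (V_1 - V_2)/300 = 0
  Node 2: (V_2 - V_1)/300 + (V_2 - V_3)/620 = 0
  Node 3: (V_3 - V_2)/620 + (V_3 - 0)/91 = 0
Collecting terms (coefficients in siemens):
  0.004432·V_1 - 0.003333·V_2 = 0.01648
  0.004946·V_2 - 0.003333·V_1 - 0.001613·V_3 = 0
  0.0126·V_3 - 0.001613·V_2 = 0
Solving these 3 simultaneous equations (Gaussian elimination) gives:
  V_1 = 7.894 V, V_2 = 5.552 V, V_3 = 0.7106 V
Part 1:
  Read off the nodal solution: V_2 = 5.552 V
Part 2:
  I_R4 = (V_3 - V_4)/R4 = (0.7106 - 0)/91 = 0.007808 A
  Magnitude: I_R4 = 0.007808 A
Part 3:
  I_R2 = (V_1 - V_2)/R2 = (7.894 - 5.552)/300 = 0.007808 A
  P_R2 = I_R2² × R2 = (0.007808)² × 300 = 0.01829 W
Part 4:
  Power in each resistor, P = (ΔV)²/R:
    P_R1 = (15 - 7.894)²/910 = 0.05548 W
    P_R2 = (7.894 - 5.552)²/300 = 0.01829 W
    P_R3 = (5.552 - 0.7106)²/620 = 0.0378 W
    P_R4 = (0.7106 - 0)²/91 = 0.005548 W
  P_total = P_R1 + P_R2 + P_R3 + P_R4 = 0.1171 W

Final answers:
1. V_2 = 5.552 V
2. I_R4 = 0.007808 A
3. P_R2 = 0.01829 W
4. P_total = 0.1171 W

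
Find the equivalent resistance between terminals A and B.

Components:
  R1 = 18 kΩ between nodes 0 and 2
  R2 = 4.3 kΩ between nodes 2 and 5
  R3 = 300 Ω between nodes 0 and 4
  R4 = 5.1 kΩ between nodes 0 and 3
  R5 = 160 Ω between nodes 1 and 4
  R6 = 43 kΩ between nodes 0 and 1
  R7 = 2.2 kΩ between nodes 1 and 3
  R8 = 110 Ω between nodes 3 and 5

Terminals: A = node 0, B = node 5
Reduce the network between node 0 (A) and node 5 (B) by series/parallel combination:
  Rs1 = R1 + R2 (series, joined only at node 2) = 18000 + 4300 = 22300 Ω
  Rs2 = R3 + R5 (series, joined only at node 4) = 300 + 160 = 460 Ω
  Rp1 = R6 ‖ Rs2 (parallel, both between nodes 0 and 1) = 1/(1/43000 + 1/460) = 455.1 Ω
  Rs3 = R7 + Rp1 (series, joined only at node 1) = 2200 + 455.1 = 2655 Ω
  Rp2 = R4 ‖ Rs3 (parallel, both between nodes 0 and 3) = 1/(1/5100 + 1/2655) = 1746 Ω
  Rs4 = R8 + Rp2 (series, joined only at node 3) = 110 + 1746 = 1856 Ω
  Rp3 = Rs1 ‖ Rs4 (parallel, both between nodes 0 and 5) = 1/(1/22300 + 1/1856) = 1713 Ω
R_eq = 1.713 kΩ

Final answer: 1.713 kΩ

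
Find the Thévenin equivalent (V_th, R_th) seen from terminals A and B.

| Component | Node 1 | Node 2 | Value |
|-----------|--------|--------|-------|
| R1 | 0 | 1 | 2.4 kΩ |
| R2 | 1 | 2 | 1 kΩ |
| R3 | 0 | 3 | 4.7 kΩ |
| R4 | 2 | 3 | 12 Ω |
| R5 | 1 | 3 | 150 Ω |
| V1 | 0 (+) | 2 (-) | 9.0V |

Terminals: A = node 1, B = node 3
Step 1 — V_th is the open-circuit voltage V_A - V_B (nothing connected across the terminals).
Nodal analysis, taking node 2 as the 0 V reference.
Source V1 fixes V_0 = 9 V.
KCL at each unknown node (sum of currents leaving = 0; resistances in Ω):
  Node 1: (V_1 - 9)/2400 + (V_1 - 0)/1000 + (V_1 - V_3)/150 = 0
  Node 3: (V_3 - 9)/4700 + (V_3 - 0)/12 + (V_3 - V_1)/150 = 0
Collecting terms (coefficients in siemens):
  0.008083·V_1 - 0.006667·V_3 = 0.00375
  0.09021·V_3 - 0.006667·V_1 = 0.001915
Determinant D = (0.008083)(0.09021) - (-0.006667)(-0.006667) = 0.0006848
V_1 = [(0.00375)(0.09021) - (-0.006667)(0.001915)]/D = 0.5127 V
V_3 = [(0.008083)(0.001915) - (0.00375)(-0.006667)]/D = 0.05911 V
V_th = V_1 - V_3 = 0.5127 - 0.05911 = 0.4536 V
Step 2 — R_th: zero the source — replace V1 by a short circuit (node 2 merges into node 0) — and find the resistance seen between A (node 1) and B (node 3).
Reduce the network between node 1 (A) and node 3 (B) by series/parallel combination:
  Rp1 = R1 ‖ R2 (parallel, both between nodes 0 and 1) = 1/(1/2400 + 1/1000) = 705.9 Ω
  Rp2 = R3 ‖ R4 (parallel, both between nodes 0 and 3) = 1/(1/4700 + 1/12) = 11.97 Ω
  Rs1 = Rp1 + Rp2 (series, joined only at node 0) = 705.9 + 11.97 = 717.9 Ω
  Rp3 = R5 ‖ Rs1 (parallel, both between nodes 1 and 3) = 1/(1/150 + 1/717.9) = 124.1 Ω
R_th = 124.1 Ω

Final answer: V_th = 0.4536 V, R_th = 124.1 Ω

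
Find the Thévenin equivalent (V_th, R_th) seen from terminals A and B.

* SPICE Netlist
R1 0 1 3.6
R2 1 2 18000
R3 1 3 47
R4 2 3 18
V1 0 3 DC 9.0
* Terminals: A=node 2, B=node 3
Step 1 — V_th is the open-circuit voltage V_A - V_B (nothing connected across the terminals).
Nodal analysis, taking node 3 as the 0 V reference.
Source V1 fixes V_0 = 9 V.
KCL at each unknown node (sum of currents leaving = 0; resistances in Ω):
  Node 1: (V_1 - 9)/3.6 + (V_1 - V_2)/18000 + (V_1 - 0)/47 = 0
  Node 2: (V_2 - V_1)/18000 + (V_2 - 0)/18 = 0
Collecting terms (coefficients in siemens):
  0.2991·V_1 - 0.00005556·V_2 = 2.5
  0.05561·V_2 - 0.00005556·V_1 = 0
Determinant D = (0.2991)(0.05561) - (-0.00005556)(-0.00005556) = 0.01663
V_1 = [(2.5)(0.05561) - (-0.00005556)(0)]/D = 8.358 V
V_2 = [(0.2991)(0) - (2.5)(-0.00005556)]/D = 0.00835 V
V_th = V_2 - V_3 = 0.00835 - 0 = 0.00835 V
Step 2 — R_th: zero the source — replace V1 by a short circuit (node 3 merges into node 0) — and find the resistance seen between A (node 2) and B (node 0).
Reduce the network between node 2 (A) and node 0 (B) by series/parallel combination:
  Rp1 = R1 ‖ R3 (parallel, both between nodes 0 and 1) = 1/(1/3.6 + 1/47) = 3.344 Ω
  Rs1 = R2 + Rp1 (series, joined only at node 1) = 18000 + 3.344 = 18000 Ω
  Rp2 = R4 ‖ Rs1 (parallel, both between nodes 0 and 2) = 1/(1/18 + 1/18000) = 17.98 Ω
R_th = 17.98 Ω

Final answer: V_th = 0.00835 V, R_th = 17.98 Ω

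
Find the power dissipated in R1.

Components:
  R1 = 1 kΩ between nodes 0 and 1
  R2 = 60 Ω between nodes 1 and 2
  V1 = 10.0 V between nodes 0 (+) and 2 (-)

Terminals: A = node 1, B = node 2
Nodal analysis, taking node 2 as the 0 V reference.
Source V1 fixes V_0 = 10 V.
KCL at each unknown node (sum of currents leaving = 0; resistances in Ω):
  Node 1: (V_1 - 10)/1000 + (V_1 - 0)/60 = 0
Collecting terms: 0.01767 × V_1 = 0.01  =>  V_1 = 0.566 V
I_R1 = (V_0 - V_1)/R1 = (10 - 0.566)/1000 = 0.009434 A
P_R1 = I_R1² × R1 = (0.009434)² × 1000 = 0.089 W

Final answer: 0.089 W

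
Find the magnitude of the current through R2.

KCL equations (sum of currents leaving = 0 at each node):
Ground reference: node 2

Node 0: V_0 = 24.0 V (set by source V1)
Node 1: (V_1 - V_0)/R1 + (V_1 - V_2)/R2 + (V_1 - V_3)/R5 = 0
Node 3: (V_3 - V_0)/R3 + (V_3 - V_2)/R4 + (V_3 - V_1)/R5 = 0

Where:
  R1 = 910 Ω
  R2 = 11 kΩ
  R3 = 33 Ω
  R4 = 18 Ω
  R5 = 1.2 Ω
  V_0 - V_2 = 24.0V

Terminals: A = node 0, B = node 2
Nodal analysis, taking node 2 as the 0 V reference.
Source V1 fixes V_0 = 24 V.
KCL at each unknown node (sum of currents leaving = 0; resistances in Ω):
  Node 1: (V_1 - 24)/910 + (V_1 - 0)/11000 + (V_1 - V_3)/1.2 = 0
  Node 3: (V_3 - 24)/33 + (V_3 - 0)/18 + (V_3 - V_1)/1.2 = 0
Collecting terms (coefficients in siemens):
  0.8345·V_1 - 0.8333·V_3 = 0.02637
  0.9192·V_3 - 0.8333·V_1 = 0.7273
Determinant D = (0.8345)(0.9192) - (-0.8333)(-0.8333) = 0.07264
V_1 = [(0.02637)(0.9192) - (-0.8333)(0.7273)]/D = 8.677 V
V_3 = [(0.8345)(0.7273) - (0.02637)(-0.8333)]/D = 8.658 V
I_R2 = (V_1 - V_2)/R2 = (8.677 - 0)/11000 = 0.0007888 A
|I_R2| = 0.0007888 A

Final answer: |I_R2| = 0.0007888 A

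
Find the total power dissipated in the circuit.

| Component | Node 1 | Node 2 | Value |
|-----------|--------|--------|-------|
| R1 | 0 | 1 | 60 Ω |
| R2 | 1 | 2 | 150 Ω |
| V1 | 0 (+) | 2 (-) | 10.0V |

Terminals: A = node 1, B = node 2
Nodal analysis, taking node 2 as the 0 V reference.
Source V1 fixes V_0 = 10 V.
KCL at each unknown node (sum of currents leaving = 0; resistances in Ω):
  Node 1: (V_1 - 10)/60 + (V_1 - 0)/150 = 0
Collecting terms: 0.02333 × V_1 = 0.1667  =>  V_1 = 7.143 V
Power in each resistor, P = (ΔV)²/R:
  P_R1 = (10 - 7.143)²/60 = 0.1361 W
  P_R2 = (7.143 - 0)²/150 = 0.3401 W
P_total = P_R1 + P_R2 = 0.4762 W

Final answer: 0.4762 W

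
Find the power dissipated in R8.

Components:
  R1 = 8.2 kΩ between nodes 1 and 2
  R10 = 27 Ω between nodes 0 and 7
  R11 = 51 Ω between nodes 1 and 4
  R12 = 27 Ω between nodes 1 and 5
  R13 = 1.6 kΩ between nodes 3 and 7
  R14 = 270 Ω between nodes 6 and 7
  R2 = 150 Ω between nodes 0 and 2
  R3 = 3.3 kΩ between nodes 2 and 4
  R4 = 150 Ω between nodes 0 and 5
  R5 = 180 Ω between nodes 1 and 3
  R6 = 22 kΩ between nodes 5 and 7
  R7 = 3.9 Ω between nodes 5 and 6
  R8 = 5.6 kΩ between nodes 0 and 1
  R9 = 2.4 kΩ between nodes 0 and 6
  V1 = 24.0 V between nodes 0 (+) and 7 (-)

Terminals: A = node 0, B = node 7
Nodal analysis, taking node 7 as the 0 V reference.
Source V1 fixes V_0 = 24 V.
KCL at each unknown node (sum of currents leaving = 0; resistances in Ω):
  Node 1: (V_1 - V_2)/8200 + (V_1 - V_3)/180 + (V_1 - 24)/5600 + (V_1 - V_4)/51 + (V_1 - V_5)/27 = 0
  Node 2: (V_2 - V_1)/8200 + (V_2 - 24)/150 + (V_2 - V_4)/3300 = 0
  Node 3: (V_3 - V_1)/180 + (V_3 - 0)/1600 = 0
  Node 4: (V_4 - V_2)/3300 + (V_4 - V_1)/51 = 0
  Node 5: (V_5 - 24)/150 + (V_5 - 0)/22000 + (V_5 - V_6)/3.9 + (V_5 - V_1)/27 = 0
  Node 6: (V_6 - V_5)/3.9 + (V_6 - 24)/2400 + (V_6 - 0)/270 = 0
Collecting terms (coefficients in siemens):
  0.0625·V_1 - 0.000122·V_2 - 0.005556·V_3 - 0.01961·V_4 - 0.03704·V_5 = 0.004286
  0.007092·V_2 - 0.000122·V_1 - 0.000303·V_4 = 0.16
  0.006181·V_3 - 0.005556·V_1 = 0
  0.01991·V_4 - 0.01961·V_1 - 0.000303·V_2 = 0
  0.3002·V_5 - 0.03704·V_1 - 0.2564·V_6 = 0.16
  0.2605·V_6 - 0.2564·V_5 = 0.01
Solving these 6 simultaneous equations (Gaussian elimination) gives:
  V_1 = 15.34 V, V_2 = 23.49 V, V_3 = 13.79 V, V_4 = 15.46 V
  V_5 = 15.44 V, V_6 = 15.23 V
I_R8 = (V_0 - V_1)/R8 = (24 - 15.34)/5600 = 0.001547 A
P_R8 = I_R8² × R8 = (0.001547)² × 5600 = 0.0134 W

Final answer: 0.0134 W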